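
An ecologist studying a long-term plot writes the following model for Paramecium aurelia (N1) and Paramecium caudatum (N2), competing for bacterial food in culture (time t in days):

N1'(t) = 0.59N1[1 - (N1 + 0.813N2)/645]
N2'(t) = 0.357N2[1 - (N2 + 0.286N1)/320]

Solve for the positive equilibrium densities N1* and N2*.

N1* ≈ 501, N2* ≈ 177

Setting both brackets to zero gives the nullclines N1 + 0.813N2 = 645 and 0.286N1 + N2 = 320.
Substituting N2 = 320 - 0.286N1 into the first: N1(1 - 0.813·0.286) = 645 - 0.813·320.
So N1* = 385/0.767 = 501, and then N2* = 320 - 0.286·501 = 177.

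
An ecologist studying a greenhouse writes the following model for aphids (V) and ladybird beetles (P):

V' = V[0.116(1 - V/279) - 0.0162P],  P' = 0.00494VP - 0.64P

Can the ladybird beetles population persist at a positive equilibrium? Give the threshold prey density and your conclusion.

The predator equation gives dP/dt > 0 only when V > 0.64/0.00494 = 130.
Without the predator, V → K = 279. Since 279 > 130, the predator can invade and persist.

Threshold V = 130; K > 130, so yes, the predator persists.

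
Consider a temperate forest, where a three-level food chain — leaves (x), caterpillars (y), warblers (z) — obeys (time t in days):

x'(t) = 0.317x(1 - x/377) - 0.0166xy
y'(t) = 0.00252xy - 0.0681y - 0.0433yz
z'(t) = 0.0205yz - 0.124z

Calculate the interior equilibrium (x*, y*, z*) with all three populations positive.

x* ≈ 258, y* ≈ 6.05, z* ≈ 13.4

From dz/dt = 0: 0.0205y* = 0.124, so y* = 6.05.
From dx/dt = 0: 0.317(1 - x*/377) = 0.0166·6.05, giving x* = 377·(1 - 0.317) = 258.
From dy/dt = 0: 0.00252·258 - 0.0681 = 0.0433z*, so z* = 0.581/0.0433 = 13.4.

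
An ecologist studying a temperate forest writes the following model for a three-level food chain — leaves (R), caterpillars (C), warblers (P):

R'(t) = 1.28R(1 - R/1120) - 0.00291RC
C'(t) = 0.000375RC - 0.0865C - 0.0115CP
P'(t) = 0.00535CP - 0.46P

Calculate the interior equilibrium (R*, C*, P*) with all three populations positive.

R* ≈ 901, C* ≈ 86, P* ≈ 21.9

From dP/dt = 0: 0.00535C* = 0.46, so C* = 86.
From dR/dt = 0: 1.28(1 - R*/1120) = 0.00291·86, giving R* = 1120·(1 - 0.195) = 901.
From dC/dt = 0: 0.000375·901 - 0.0865 = 0.0115P*, so P* = 0.251/0.0115 = 21.9.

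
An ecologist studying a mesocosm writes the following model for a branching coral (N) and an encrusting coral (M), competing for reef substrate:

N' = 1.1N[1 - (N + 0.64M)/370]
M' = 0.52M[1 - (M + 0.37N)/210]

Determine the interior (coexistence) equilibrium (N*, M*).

N* ≈ 309, M* ≈ 95.8

Setting both brackets to zero gives the nullclines N + 0.64M = 370 and 0.37N + M = 210.
Substituting M = 210 - 0.37N into the first: N(1 - 0.64·0.37) = 370 - 0.64·210.
So N* = 236/0.763 = 309, and then M* = 210 - 0.37·309 = 95.8.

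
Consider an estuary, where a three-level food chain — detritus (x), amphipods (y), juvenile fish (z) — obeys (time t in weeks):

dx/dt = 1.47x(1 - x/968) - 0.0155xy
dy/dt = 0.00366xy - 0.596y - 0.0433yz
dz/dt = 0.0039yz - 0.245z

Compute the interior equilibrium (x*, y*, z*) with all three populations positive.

From dz/dt = 0: 0.0039y* = 0.245, so y* = 62.8.
From dx/dt = 0: 1.47(1 - x*/968) = 0.0155·62.8, giving x* = 968·(1 - 0.662) = 327.
From dy/dt = 0: 0.00366·327 - 0.596 = 0.0433z*, so z* = 0.6/0.0433 = 13.9.

x* ≈ 327, y* ≈ 62.8, z* ≈ 13.9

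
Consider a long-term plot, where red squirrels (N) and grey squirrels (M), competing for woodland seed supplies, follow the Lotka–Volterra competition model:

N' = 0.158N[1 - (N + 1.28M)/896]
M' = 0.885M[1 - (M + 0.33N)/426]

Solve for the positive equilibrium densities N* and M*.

N* ≈ 607, M* ≈ 226

Setting both brackets to zero gives the nullclines N + 1.28M = 896 and 0.33N + M = 426.
Substituting M = 426 - 0.33N into the first: N(1 - 1.28·0.33) = 896 - 1.28·426.
So N* = 351/0.578 = 607, and then M* = 426 - 0.33·607 = 226.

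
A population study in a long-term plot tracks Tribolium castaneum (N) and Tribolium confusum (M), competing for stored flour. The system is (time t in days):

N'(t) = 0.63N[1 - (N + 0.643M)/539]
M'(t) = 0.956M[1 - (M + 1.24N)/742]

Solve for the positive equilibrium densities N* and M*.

Setting both brackets to zero gives the nullclines N + 0.643M = 539 and 1.24N + M = 742.
Substituting M = 742 - 1.24N into the first: N(1 - 0.643·1.24) = 539 - 0.643·742.
So N* = 61.9/0.203 = 305, and then M* = 742 - 1.24·305 = 363.

N* ≈ 305, M* ≈ 363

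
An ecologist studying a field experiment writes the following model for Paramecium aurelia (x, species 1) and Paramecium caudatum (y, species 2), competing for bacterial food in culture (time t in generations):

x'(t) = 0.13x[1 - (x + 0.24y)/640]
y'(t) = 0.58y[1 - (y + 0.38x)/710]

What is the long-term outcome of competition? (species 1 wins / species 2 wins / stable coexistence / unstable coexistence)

stable coexistence

Compare the nullcline intercepts: K1/α12 = 640/0.24 = 2670 > K2 = 710; K2/α21 = 710/0.38 = 1870 > K1 = 640.
Since both inequalities hold, each species can invade when rare, so the interior equilibrium is stable.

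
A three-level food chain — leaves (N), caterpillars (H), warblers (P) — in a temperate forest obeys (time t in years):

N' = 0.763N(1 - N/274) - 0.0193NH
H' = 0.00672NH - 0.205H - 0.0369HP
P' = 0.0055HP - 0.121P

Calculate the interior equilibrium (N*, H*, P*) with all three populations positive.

From dP/dt = 0: 0.0055H* = 0.121, so H* = 22.
From dN/dt = 0: 0.763(1 - N*/274) = 0.0193·22, giving N* = 274·(1 - 0.556) = 122.
From dH/dt = 0: 0.00672·122 - 0.205 = 0.0369P*, so P* = 0.612/0.0369 = 16.6.

N* ≈ 122, H* ≈ 22, P* ≈ 16.6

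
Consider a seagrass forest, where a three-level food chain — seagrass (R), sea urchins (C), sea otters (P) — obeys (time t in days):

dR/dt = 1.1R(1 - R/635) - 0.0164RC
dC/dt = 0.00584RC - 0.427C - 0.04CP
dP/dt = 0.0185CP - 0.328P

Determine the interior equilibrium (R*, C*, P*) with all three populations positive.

R* ≈ 467, C* ≈ 17.7, P* ≈ 57.5

From dP/dt = 0: 0.0185C* = 0.328, so C* = 17.7.
From dR/dt = 0: 1.1(1 - R*/635) = 0.0164·17.7, giving R* = 635·(1 - 0.264) = 467.
From dC/dt = 0: 0.00584·467 - 0.427 = 0.04P*, so P* = 2.3/0.04 = 57.5.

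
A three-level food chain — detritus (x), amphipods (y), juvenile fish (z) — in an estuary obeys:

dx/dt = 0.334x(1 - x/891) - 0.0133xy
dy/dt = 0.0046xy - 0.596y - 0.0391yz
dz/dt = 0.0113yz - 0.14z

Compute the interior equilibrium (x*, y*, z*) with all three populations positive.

x* ≈ 451, y* ≈ 12.4, z* ≈ 37.9

From dz/dt = 0: 0.0113y* = 0.14, so y* = 12.4.
From dx/dt = 0: 0.334(1 - x*/891) = 0.0133·12.4, giving x* = 891·(1 - 0.493) = 451.
From dy/dt = 0: 0.0046·451 - 0.596 = 0.0391z*, so z* = 1.48/0.0391 = 37.9.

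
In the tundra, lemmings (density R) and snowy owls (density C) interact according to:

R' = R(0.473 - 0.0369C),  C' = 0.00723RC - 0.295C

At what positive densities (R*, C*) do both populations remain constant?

R* ≈ 40.8, C* ≈ 12.8

Set dC/dt = 0 with C > 0: 0.00723R - 0.295 = 0, so R* = 0.295/0.00723 = 40.8.
Set dR/dt = 0 with R > 0: 0.473 - 0.0369C = 0, so C* = 0.473/0.0369 = 12.8.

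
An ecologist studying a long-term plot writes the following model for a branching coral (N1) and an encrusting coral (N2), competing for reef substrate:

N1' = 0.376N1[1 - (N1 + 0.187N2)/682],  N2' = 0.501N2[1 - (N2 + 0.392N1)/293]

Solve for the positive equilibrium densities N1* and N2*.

N1* ≈ 677, N2* ≈ 27.7

Setting both brackets to zero gives the nullclines N1 + 0.187N2 = 682 and 0.392N1 + N2 = 293.
Substituting N2 = 293 - 0.392N1 into the first: N1(1 - 0.187·0.392) = 682 - 0.187·293.
So N1* = 627/0.927 = 677, and then N2* = 293 - 0.392·677 = 27.7.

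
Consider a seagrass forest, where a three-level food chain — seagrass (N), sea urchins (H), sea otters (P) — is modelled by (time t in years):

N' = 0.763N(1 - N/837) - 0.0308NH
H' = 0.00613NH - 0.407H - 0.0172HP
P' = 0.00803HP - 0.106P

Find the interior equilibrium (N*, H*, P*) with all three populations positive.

From dP/dt = 0: 0.00803H* = 0.106, so H* = 13.2.
From dN/dt = 0: 0.763(1 - N*/837) = 0.0308·13.2, giving N* = 837·(1 - 0.533) = 391.
From dH/dt = 0: 0.00613·391 - 0.407 = 0.0172P*, so P* = 1.99/0.0172 = 116.

N* ≈ 391, H* ≈ 13.2, P* ≈ 116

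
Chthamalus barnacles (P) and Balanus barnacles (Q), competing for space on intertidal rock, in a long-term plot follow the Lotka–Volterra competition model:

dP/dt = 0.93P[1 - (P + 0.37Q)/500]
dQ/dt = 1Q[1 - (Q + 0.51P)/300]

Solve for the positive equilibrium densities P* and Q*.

P* ≈ 479, Q* ≈ 55.5

Setting both brackets to zero gives the nullclines P + 0.37Q = 500 and 0.51P + Q = 300.
Substituting Q = 300 - 0.51P into the first: P(1 - 0.37·0.51) = 500 - 0.37·300.
So P* = 389/0.811 = 479, and then Q* = 300 - 0.51·479 = 55.5.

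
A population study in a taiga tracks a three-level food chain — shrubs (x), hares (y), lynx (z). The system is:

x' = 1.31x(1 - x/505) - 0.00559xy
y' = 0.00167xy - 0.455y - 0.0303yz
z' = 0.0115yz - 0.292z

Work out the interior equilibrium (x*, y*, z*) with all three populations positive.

From dz/dt = 0: 0.0115y* = 0.292, so y* = 25.4.
From dx/dt = 0: 1.31(1 - x*/505) = 0.00559·25.4, giving x* = 505·(1 - 0.108) = 450.
From dy/dt = 0: 0.00167·450 - 0.455 = 0.0303z*, so z* = 0.297/0.0303 = 9.8.

x* ≈ 450, y* ≈ 25.4, z* ≈ 9.8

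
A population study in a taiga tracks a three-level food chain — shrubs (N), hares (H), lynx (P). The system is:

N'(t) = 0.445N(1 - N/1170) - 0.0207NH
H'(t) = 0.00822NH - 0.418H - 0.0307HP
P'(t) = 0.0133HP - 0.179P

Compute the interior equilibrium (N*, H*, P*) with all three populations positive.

From dP/dt = 0: 0.0133H* = 0.179, so H* = 13.5.
From dN/dt = 0: 0.445(1 - N*/1170) = 0.0207·13.5, giving N* = 1170·(1 - 0.626) = 438.
From dH/dt = 0: 0.00822·438 - 0.418 = 0.0307P*, so P* = 3.18/0.0307 = 104.

N* ≈ 438, H* ≈ 13.5, P* ≈ 104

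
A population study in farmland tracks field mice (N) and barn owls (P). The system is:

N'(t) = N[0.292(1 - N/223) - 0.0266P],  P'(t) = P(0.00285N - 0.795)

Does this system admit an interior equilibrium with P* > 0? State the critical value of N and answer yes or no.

Threshold N = 279; K < 279, so no, the predator goes extinct.

The predator equation gives dP/dt > 0 only when N > 0.795/0.00285 = 279.
Without the predator, N → K = 223. Since 223 < 279, the predator cannot invade.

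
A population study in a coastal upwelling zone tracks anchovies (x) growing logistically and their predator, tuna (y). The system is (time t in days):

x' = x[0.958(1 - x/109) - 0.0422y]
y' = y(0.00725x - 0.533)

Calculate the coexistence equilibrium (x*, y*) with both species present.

x* ≈ 73.5, y* ≈ 7.39

From dy/dt = 0 with y > 0: 0.00725x* = 0.533, so x* = 73.5.
Substitute into dx/dt = 0: 0.958(1 - 73.5/109) = 0.0422y*.
The bracket is 0.326, giving y* = 0.312/0.0422 = 7.39.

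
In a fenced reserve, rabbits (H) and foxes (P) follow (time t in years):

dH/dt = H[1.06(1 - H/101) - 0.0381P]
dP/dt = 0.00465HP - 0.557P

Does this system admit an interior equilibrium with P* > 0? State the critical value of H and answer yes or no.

Threshold H = 120; K < 120, so no, the predator goes extinct.

The predator equation gives dP/dt > 0 only when H > 0.557/0.00465 = 120.
Without the predator, H → K = 101. Since 101 < 120, the predator cannot invade.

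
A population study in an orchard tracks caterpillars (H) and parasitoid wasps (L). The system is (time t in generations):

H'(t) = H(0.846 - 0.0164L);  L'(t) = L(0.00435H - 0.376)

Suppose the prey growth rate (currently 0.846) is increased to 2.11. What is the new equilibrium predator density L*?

L* ≈ 129

At the interior fixed point, setting dH/dt = 0 with H > 0 fixes L* = (prey growth rate)/(HL coefficient) — independent of the other coefficients.
With the change, L* = 2.11/0.0164 = 129; it rises from 51.6.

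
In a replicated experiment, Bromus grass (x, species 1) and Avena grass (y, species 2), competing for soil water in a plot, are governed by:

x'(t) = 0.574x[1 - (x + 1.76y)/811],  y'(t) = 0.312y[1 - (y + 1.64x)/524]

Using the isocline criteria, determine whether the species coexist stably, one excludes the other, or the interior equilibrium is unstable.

unstable coexistence (outcome depends on initial conditions)

Compare the nullcline intercepts: K1/α12 = 811/1.76 = 461 < K2 = 524; K2/α21 = 524/1.64 = 320 < K1 = 811.
Since both are reversed, neither can invade when rare; the interior point is a saddle.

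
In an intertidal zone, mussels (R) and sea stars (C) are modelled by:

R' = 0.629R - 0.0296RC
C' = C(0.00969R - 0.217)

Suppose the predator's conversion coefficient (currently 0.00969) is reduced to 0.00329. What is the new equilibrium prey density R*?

R* ≈ 66

At the interior fixed point, setting dC/dt = 0 with C > 0 fixes R* = (predator death rate)/(RC coefficient) — independent of the other coefficients.
With the change, R* = 0.217/0.00329 = 66; it rises from 22.4.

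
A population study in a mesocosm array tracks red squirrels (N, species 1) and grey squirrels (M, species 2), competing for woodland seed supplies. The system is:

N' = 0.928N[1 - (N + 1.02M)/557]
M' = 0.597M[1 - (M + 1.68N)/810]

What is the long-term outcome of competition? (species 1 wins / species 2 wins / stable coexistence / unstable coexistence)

unstable coexistence (outcome depends on initial conditions)

Compare the nullcline intercepts: K1/α12 = 557/1.02 = 546 < K2 = 810; K2/α21 = 810/1.68 = 482 < K1 = 557.
Since both are reversed, neither can invade when rare; the interior point is a saddle.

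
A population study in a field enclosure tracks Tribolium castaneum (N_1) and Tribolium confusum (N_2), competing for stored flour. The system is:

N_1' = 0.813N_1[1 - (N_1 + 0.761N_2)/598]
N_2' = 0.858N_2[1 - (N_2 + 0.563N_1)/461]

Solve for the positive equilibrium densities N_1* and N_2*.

N_1* ≈ 432, N_2* ≈ 218

Setting both brackets to zero gives the nullclines N_1 + 0.761N_2 = 598 and 0.563N_1 + N_2 = 461.
Substituting N_2 = 461 - 0.563N_1 into the first: N_1(1 - 0.761·0.563) = 598 - 0.761·461.
So N_1* = 247/0.572 = 432, and then N_2* = 461 - 0.563·432 = 218.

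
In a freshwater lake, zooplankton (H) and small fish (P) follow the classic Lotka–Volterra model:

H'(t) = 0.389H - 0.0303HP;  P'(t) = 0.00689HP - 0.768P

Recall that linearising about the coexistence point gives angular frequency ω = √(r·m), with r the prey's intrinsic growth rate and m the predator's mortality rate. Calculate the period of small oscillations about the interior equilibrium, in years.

Here r = 0.389 and m = 0.768, so r·m = 0.299.
ω = √0.299 = 0.547 per year, hence T = 2π/ω ≈ 11.5 years.

T ≈ 11.5 years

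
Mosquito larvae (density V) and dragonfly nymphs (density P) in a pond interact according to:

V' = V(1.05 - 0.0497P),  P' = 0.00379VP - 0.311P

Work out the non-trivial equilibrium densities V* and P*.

V* ≈ 82.1, P* ≈ 21.1

Set dP/dt = 0 with P > 0: 0.00379V - 0.311 = 0, so V* = 0.311/0.00379 = 82.1.
Set dV/dt = 0 with V > 0: 1.05 - 0.0497P = 0, so P* = 1.05/0.0497 = 21.1.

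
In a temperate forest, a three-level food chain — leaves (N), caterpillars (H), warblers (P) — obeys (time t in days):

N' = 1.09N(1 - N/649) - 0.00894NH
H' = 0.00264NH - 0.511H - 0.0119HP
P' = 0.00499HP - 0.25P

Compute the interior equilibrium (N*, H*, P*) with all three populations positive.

N* ≈ 382, H* ≈ 50.1, P* ≈ 41.9

From dP/dt = 0: 0.00499H* = 0.25, so H* = 50.1.
From dN/dt = 0: 1.09(1 - N*/649) = 0.00894·50.1, giving N* = 649·(1 - 0.411) = 382.
From dH/dt = 0: 0.00264·382 - 0.511 = 0.0119P*, so P* = 0.498/0.0119 = 41.9.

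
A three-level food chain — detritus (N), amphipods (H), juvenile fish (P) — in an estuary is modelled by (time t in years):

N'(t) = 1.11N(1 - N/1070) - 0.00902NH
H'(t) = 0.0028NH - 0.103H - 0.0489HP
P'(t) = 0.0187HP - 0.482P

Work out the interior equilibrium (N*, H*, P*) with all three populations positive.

From dP/dt = 0: 0.0187H* = 0.482, so H* = 25.8.
From dN/dt = 0: 1.11(1 - N*/1070) = 0.00902·25.8, giving N* = 1070·(1 - 0.209) = 846.
From dH/dt = 0: 0.0028·846 - 0.103 = 0.0489P*, so P* = 2.27/0.0489 = 46.3.

N* ≈ 846, H* ≈ 25.8, P* ≈ 46.3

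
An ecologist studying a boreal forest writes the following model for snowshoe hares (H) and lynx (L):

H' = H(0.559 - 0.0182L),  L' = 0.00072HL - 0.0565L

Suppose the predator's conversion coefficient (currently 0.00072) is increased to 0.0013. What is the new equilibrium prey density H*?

H* ≈ 43.5

At the interior fixed point, setting dL/dt = 0 with L > 0 fixes H* = (predator death rate)/(HL coefficient) — independent of the other coefficients.
With the change, H* = 0.0565/0.0013 = 43.5; it falls from 78.5.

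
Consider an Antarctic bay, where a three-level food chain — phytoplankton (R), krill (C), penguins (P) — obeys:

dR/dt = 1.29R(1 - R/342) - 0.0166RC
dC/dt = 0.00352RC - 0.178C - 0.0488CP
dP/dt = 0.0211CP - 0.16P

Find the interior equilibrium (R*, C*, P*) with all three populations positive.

R* ≈ 309, C* ≈ 7.58, P* ≈ 18.6

From dP/dt = 0: 0.0211C* = 0.16, so C* = 7.58.
From dR/dt = 0: 1.29(1 - R*/342) = 0.0166·7.58, giving R* = 342·(1 - 0.0976) = 309.
From dC/dt = 0: 0.00352·309 - 0.178 = 0.0488P*, so P* = 0.908/0.0488 = 18.6.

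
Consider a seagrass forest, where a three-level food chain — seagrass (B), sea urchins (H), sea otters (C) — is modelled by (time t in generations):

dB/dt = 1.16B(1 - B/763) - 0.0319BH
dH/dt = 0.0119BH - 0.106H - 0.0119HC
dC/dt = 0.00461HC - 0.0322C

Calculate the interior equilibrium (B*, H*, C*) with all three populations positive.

B* ≈ 616, H* ≈ 6.98, C* ≈ 608

From dC/dt = 0: 0.00461H* = 0.0322, so H* = 6.98.
From dB/dt = 0: 1.16(1 - B*/763) = 0.0319·6.98, giving B* = 763·(1 - 0.192) = 616.
From dH/dt = 0: 0.0119·616 - 0.106 = 0.0119C*, so C* = 7.23/0.0119 = 608.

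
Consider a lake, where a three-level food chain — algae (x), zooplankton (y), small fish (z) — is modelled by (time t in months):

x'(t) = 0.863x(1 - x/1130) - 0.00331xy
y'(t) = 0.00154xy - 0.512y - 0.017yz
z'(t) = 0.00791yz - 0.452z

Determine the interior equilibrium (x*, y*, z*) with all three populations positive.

x* ≈ 882, y* ≈ 57.1, z* ≈ 49.8

From dz/dt = 0: 0.00791y* = 0.452, so y* = 57.1.
From dx/dt = 0: 0.863(1 - x*/1130) = 0.00331·57.1, giving x* = 1130·(1 - 0.219) = 882.
From dy/dt = 0: 0.00154·882 - 0.512 = 0.017z*, so z* = 0.847/0.017 = 49.8.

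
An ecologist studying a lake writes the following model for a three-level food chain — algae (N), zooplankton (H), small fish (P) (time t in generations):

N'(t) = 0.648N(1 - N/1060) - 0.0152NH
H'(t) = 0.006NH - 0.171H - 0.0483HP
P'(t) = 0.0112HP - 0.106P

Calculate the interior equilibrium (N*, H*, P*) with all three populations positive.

N* ≈ 825, H* ≈ 9.46, P* ≈ 98.9

From dP/dt = 0: 0.0112H* = 0.106, so H* = 9.46.
From dN/dt = 0: 0.648(1 - N*/1060) = 0.0152·9.46, giving N* = 1060·(1 - 0.222) = 825.
From dH/dt = 0: 0.006·825 - 0.171 = 0.0483P*, so P* = 4.78/0.0483 = 98.9.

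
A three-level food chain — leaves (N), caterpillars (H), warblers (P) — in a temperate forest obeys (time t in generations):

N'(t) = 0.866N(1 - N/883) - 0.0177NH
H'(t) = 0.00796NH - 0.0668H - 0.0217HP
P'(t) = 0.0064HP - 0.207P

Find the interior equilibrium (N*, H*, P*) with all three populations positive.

N* ≈ 299, H* ≈ 32.3, P* ≈ 107

From dP/dt = 0: 0.0064H* = 0.207, so H* = 32.3.
From dN/dt = 0: 0.866(1 - N*/883) = 0.0177·32.3, giving N* = 883·(1 - 0.661) = 299.
From dH/dt = 0: 0.00796·299 - 0.0668 = 0.0217P*, so P* = 2.32/0.0217 = 107.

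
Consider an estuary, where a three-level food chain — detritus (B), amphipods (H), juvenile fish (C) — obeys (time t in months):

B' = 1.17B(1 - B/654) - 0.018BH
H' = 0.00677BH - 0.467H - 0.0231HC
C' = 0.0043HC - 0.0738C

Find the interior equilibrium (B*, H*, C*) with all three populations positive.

B* ≈ 481, H* ≈ 17.2, C* ≈ 121

From dC/dt = 0: 0.0043H* = 0.0738, so H* = 17.2.
From dB/dt = 0: 1.17(1 - B*/654) = 0.018·17.2, giving B* = 654·(1 - 0.264) = 481.
From dH/dt = 0: 0.00677·481 - 0.467 = 0.0231C*, so C* = 2.79/0.0231 = 121.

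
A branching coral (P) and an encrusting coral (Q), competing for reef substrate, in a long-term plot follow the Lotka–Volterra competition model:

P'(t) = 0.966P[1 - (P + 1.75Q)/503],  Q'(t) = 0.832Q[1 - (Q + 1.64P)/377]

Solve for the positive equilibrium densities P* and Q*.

P* ≈ 83.8, Q* ≈ 240

Setting both brackets to zero gives the nullclines P + 1.75Q = 503 and 1.64P + Q = 377.
Substituting Q = 377 - 1.64P into the first: P(1 - 1.75·1.64) = 503 - 1.75·377.
So P* = -157/-1.87 = 83.8, and then Q* = 377 - 1.64·83.8 = 240.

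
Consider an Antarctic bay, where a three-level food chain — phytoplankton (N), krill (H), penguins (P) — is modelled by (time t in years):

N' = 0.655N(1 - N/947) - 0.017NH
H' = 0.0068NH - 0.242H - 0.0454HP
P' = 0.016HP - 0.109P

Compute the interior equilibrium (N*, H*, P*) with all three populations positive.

N* ≈ 780, H* ≈ 6.81, P* ≈ 111

From dP/dt = 0: 0.016H* = 0.109, so H* = 6.81.
From dN/dt = 0: 0.655(1 - N*/947) = 0.017·6.81, giving N* = 947·(1 - 0.177) = 780.
From dH/dt = 0: 0.0068·780 - 0.242 = 0.0454P*, so P* = 5.06/0.0454 = 111.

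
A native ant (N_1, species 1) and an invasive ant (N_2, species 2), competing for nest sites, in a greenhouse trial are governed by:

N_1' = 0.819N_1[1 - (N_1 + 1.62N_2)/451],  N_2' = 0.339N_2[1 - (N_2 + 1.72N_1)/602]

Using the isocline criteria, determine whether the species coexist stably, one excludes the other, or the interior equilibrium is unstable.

Compare the nullcline intercepts: K1/α12 = 451/1.62 = 278 < K2 = 602; K2/α21 = 602/1.72 = 350 < K1 = 451.
Since both are reversed, neither can invade when rare; the interior point is a saddle.

unstable coexistence (outcome depends on initial conditions)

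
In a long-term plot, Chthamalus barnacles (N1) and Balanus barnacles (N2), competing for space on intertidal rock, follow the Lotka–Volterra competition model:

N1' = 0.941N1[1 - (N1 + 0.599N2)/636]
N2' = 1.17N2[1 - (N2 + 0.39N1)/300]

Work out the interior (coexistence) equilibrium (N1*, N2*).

N1* ≈ 595, N2* ≈ 67.8

Setting both brackets to zero gives the nullclines N1 + 0.599N2 = 636 and 0.39N1 + N2 = 300.
Substituting N2 = 300 - 0.39N1 into the first: N1(1 - 0.599·0.39) = 636 - 0.599·300.
So N1* = 456/0.766 = 595, and then N2* = 300 - 0.39·595 = 67.8.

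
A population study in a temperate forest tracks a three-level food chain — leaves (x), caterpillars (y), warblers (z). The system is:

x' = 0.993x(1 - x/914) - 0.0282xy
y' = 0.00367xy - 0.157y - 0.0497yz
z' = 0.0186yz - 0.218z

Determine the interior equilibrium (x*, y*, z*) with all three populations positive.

From dz/dt = 0: 0.0186y* = 0.218, so y* = 11.7.
From dx/dt = 0: 0.993(1 - x*/914) = 0.0282·11.7, giving x* = 914·(1 - 0.333) = 610.
From dy/dt = 0: 0.00367·610 - 0.157 = 0.0497z*, so z* = 2.08/0.0497 = 41.9.

x* ≈ 610, y* ≈ 11.7, z* ≈ 41.9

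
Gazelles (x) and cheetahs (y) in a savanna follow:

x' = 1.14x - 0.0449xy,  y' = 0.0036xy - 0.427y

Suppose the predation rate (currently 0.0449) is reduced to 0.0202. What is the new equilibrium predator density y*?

At the interior fixed point, setting dx/dt = 0 with x > 0 fixes y* = (prey growth rate)/(xy coefficient) — independent of the other coefficients.
With the change, y* = 1.14/0.0202 = 56.4; it rises from 25.4.

y* ≈ 56.4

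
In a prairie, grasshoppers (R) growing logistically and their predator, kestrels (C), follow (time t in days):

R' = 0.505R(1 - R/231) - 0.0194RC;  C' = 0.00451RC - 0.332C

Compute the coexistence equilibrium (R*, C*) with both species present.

From dC/dt = 0 with C > 0: 0.00451R* = 0.332, so R* = 73.6.
Substitute into dR/dt = 0: 0.505(1 - 73.6/231) = 0.0194C*.
The bracket is 0.681, giving C* = 0.344/0.0194 = 17.7.

R* ≈ 73.6, C* ≈ 17.7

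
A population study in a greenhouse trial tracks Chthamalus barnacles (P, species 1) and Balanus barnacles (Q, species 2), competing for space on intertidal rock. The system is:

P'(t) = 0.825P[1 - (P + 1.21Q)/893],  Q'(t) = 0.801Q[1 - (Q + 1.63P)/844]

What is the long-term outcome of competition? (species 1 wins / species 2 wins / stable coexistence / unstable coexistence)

unstable coexistence (outcome depends on initial conditions)

Compare the nullcline intercepts: K1/α12 = 893/1.21 = 738 < K2 = 844; K2/α21 = 844/1.63 = 518 < K1 = 893.
Since both are reversed, neither can invade when rare; the interior point is a saddle.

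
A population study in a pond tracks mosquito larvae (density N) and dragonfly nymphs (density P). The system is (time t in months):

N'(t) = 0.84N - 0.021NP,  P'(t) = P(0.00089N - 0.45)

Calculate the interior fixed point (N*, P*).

Set dP/dt = 0 with P > 0: 0.00089N - 0.45 = 0, so N* = 0.45/0.00089 = 506.
Set dN/dt = 0 with N > 0: 0.84 - 0.021P = 0, so P* = 0.84/0.021 = 40.

N* ≈ 506, P* ≈ 40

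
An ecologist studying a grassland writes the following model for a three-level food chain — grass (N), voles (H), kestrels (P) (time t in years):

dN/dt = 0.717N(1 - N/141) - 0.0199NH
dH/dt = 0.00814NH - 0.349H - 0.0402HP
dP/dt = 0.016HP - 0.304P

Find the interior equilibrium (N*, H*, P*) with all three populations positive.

N* ≈ 66.6, H* ≈ 19, P* ≈ 4.81

From dP/dt = 0: 0.016H* = 0.304, so H* = 19.
From dN/dt = 0: 0.717(1 - N*/141) = 0.0199·19, giving N* = 141·(1 - 0.527) = 66.6.
From dH/dt = 0: 0.00814·66.6 - 0.349 = 0.0402P*, so P* = 0.193/0.0402 = 4.81.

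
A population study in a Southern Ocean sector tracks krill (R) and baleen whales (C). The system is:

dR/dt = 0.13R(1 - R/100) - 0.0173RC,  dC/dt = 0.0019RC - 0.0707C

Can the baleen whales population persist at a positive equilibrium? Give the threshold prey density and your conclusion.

The predator equation gives dC/dt > 0 only when R > 0.0707/0.0019 = 37.2.
Without the predator, R → K = 100. Since 100 > 37.2, the predator can invade and persist.

Threshold R = 37.2; K > 37.2, so yes, the predator persists.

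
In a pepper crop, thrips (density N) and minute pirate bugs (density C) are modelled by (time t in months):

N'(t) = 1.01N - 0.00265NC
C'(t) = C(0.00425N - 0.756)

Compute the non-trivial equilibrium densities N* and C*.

N* ≈ 178, C* ≈ 381

Set dC/dt = 0 with C > 0: 0.00425N - 0.756 = 0, so N* = 0.756/0.00425 = 178.
Set dN/dt = 0 with N > 0: 1.01 - 0.00265C = 0, so C* = 1.01/0.00265 = 381.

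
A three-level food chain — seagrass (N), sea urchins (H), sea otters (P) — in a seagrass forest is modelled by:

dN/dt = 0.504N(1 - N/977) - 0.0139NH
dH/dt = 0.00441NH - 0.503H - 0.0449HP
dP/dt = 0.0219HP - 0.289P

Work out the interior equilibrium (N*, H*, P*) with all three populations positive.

N* ≈ 621, H* ≈ 13.2, P* ≈ 49.8

From dP/dt = 0: 0.0219H* = 0.289, so H* = 13.2.
From dN/dt = 0: 0.504(1 - N*/977) = 0.0139·13.2, giving N* = 977·(1 - 0.364) = 621.
From dH/dt = 0: 0.00441·621 - 0.503 = 0.0449P*, so P* = 2.24/0.0449 = 49.8.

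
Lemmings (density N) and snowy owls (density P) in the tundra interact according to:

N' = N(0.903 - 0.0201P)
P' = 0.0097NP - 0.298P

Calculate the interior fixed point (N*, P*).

Set dP/dt = 0 with P > 0: 0.0097N - 0.298 = 0, so N* = 0.298/0.0097 = 30.7.
Set dN/dt = 0 with N > 0: 0.903 - 0.0201P = 0, so P* = 0.903/0.0201 = 44.9.

N* ≈ 30.7, P* ≈ 44.9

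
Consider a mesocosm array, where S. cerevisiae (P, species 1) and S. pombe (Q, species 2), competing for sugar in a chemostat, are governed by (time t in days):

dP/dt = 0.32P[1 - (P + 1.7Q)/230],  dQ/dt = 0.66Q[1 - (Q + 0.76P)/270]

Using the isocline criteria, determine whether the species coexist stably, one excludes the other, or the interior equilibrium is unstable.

Compare the nullcline intercepts: K1/α12 = 230/1.7 = 135 < K2 = 270; K2/α21 = 270/0.76 = 355 > K1 = 230.
Since the inequalities point opposite ways, species 2 can invade but species 1 cannot.

species 2 excludes species 1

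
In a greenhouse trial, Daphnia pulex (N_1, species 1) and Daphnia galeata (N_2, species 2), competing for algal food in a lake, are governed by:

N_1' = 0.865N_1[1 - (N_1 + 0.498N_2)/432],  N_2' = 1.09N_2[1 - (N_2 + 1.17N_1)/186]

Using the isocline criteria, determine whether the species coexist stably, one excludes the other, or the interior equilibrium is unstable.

Compare the nullcline intercepts: K1/α12 = 432/0.498 = 867 > K2 = 186; K2/α21 = 186/1.17 = 159 < K1 = 432.
Since the inequalities point opposite ways, species 1 can invade but species 2 cannot.

species 1 excludes species 2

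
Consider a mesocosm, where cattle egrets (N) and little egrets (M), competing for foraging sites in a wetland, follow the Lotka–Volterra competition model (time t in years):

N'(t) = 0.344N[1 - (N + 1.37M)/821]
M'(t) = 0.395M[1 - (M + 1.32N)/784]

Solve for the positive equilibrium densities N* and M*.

Setting both brackets to zero gives the nullclines N + 1.37M = 821 and 1.32N + M = 784.
Substituting M = 784 - 1.32N into the first: N(1 - 1.37·1.32) = 821 - 1.37·784.
So N* = -253/-0.808 = 313, and then M* = 784 - 1.32·313 = 371.

N* ≈ 313, M* ≈ 371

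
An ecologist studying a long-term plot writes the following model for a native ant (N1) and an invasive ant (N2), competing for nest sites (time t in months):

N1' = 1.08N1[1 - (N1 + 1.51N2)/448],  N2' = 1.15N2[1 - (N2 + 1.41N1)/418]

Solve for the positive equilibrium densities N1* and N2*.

N1* ≈ 162, N2* ≈ 189

Setting both brackets to zero gives the nullclines N1 + 1.51N2 = 448 and 1.41N1 + N2 = 418.
Substituting N2 = 418 - 1.41N1 into the first: N1(1 - 1.51·1.41) = 448 - 1.51·418.
So N1* = -183/-1.13 = 162, and then N2* = 418 - 1.41·162 = 189.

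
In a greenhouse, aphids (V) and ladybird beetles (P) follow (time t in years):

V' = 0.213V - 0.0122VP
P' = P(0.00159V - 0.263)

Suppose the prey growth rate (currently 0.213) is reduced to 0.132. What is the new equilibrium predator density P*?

P* ≈ 10.8

At the interior fixed point, setting dV/dt = 0 with V > 0 fixes P* = (prey growth rate)/(VP coefficient) — independent of the other coefficients.
With the change, P* = 0.132/0.0122 = 10.8; it falls from 17.5.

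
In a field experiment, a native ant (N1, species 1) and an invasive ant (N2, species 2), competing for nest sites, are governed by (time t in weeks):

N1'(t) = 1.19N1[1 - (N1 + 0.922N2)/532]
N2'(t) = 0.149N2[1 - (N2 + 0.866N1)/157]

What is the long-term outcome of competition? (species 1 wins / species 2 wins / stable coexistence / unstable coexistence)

species 1 excludes species 2

Compare the nullcline intercepts: K1/α12 = 532/0.922 = 577 > K2 = 157; K2/α21 = 157/0.866 = 181 < K1 = 532.
Since the inequalities point opposite ways, species 1 can invade but species 2 cannot.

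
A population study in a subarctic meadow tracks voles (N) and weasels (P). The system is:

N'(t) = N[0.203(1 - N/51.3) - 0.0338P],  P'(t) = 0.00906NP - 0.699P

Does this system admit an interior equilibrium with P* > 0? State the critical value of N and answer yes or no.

Threshold N = 77.2; K < 77.2, so no, the predator goes extinct.

The predator equation gives dP/dt > 0 only when N > 0.699/0.00906 = 77.2.
Without the predator, N → K = 51.3. Since 51.3 < 77.2, the predator cannot invade.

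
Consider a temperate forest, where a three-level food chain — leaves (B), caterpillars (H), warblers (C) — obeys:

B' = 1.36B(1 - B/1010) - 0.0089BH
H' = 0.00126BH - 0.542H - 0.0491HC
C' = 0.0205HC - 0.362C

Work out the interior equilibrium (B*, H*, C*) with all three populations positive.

From dC/dt = 0: 0.0205H* = 0.362, so H* = 17.7.
From dB/dt = 0: 1.36(1 - B*/1010) = 0.0089·17.7, giving B* = 1010·(1 - 0.116) = 893.
From dH/dt = 0: 0.00126·893 - 0.542 = 0.0491C*, so C* = 0.584/0.0491 = 11.9.

B* ≈ 893, H* ≈ 17.7, C* ≈ 11.9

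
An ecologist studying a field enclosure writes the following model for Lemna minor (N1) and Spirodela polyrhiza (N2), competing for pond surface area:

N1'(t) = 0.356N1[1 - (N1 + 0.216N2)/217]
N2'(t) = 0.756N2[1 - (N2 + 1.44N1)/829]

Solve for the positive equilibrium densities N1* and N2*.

N1* ≈ 55.1, N2* ≈ 750

Setting both brackets to zero gives the nullclines N1 + 0.216N2 = 217 and 1.44N1 + N2 = 829.
Substituting N2 = 829 - 1.44N1 into the first: N1(1 - 0.216·1.44) = 217 - 0.216·829.
So N1* = 37.9/0.689 = 55.1, and then N2* = 829 - 1.44·55.1 = 750.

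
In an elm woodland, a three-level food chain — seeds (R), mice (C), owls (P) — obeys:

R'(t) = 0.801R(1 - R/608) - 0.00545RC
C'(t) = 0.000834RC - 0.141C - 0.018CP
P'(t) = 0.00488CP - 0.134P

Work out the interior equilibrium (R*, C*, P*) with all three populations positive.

From dP/dt = 0: 0.00488C* = 0.134, so C* = 27.5.
From dR/dt = 0: 0.801(1 - R*/608) = 0.00545·27.5, giving R* = 608·(1 - 0.187) = 494.
From dC/dt = 0: 0.000834·494 - 0.141 = 0.018P*, so P* = 0.271/0.018 = 15.1.

R* ≈ 494, C* ≈ 27.5, P* ≈ 15.1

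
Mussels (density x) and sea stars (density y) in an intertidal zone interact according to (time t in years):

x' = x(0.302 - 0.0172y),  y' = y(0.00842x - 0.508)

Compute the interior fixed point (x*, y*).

x* ≈ 60.3, y* ≈ 17.6

Set dy/dt = 0 with y > 0: 0.00842x - 0.508 = 0, so x* = 0.508/0.00842 = 60.3.
Set dx/dt = 0 with x > 0: 0.302 - 0.0172y = 0, so y* = 0.302/0.0172 = 17.6.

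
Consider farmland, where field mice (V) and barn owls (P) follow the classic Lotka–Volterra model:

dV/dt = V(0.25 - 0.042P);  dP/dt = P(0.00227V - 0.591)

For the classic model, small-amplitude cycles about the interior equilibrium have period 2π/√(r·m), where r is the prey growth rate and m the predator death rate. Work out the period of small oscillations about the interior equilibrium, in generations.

T ≈ 16.3 generations

Here r = 0.25 and m = 0.591, so r·m = 0.148.
ω = √0.148 = 0.384 per generation, hence T = 2π/ω ≈ 16.3 generations.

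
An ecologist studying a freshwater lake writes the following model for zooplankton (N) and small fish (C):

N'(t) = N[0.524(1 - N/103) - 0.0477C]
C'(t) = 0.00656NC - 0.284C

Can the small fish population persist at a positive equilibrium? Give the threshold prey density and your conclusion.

Threshold N = 43.3; K > 43.3, so yes, the predator persists.

The predator equation gives dC/dt > 0 only when N > 0.284/0.00656 = 43.3.
Without the predator, N → K = 103. Since 103 > 43.3, the predator can invade and persist.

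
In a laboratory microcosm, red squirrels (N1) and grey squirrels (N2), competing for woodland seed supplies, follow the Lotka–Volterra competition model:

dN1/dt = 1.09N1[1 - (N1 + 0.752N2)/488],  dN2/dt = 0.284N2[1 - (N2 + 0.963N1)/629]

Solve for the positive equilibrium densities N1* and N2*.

Setting both brackets to zero gives the nullclines N1 + 0.752N2 = 488 and 0.963N1 + N2 = 629.
Substituting N2 = 629 - 0.963N1 into the first: N1(1 - 0.752·0.963) = 488 - 0.752·629.
So N1* = 15/0.276 = 54.4, and then N2* = 629 - 0.963·54.4 = 577.

N1* ≈ 54.4, N2* ≈ 577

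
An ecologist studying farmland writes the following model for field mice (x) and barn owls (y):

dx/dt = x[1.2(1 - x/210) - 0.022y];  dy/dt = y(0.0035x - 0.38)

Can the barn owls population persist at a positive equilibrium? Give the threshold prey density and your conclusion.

The predator equation gives dy/dt > 0 only when x > 0.38/0.0035 = 109.
Without the predator, x → K = 210. Since 210 > 109, the predator can invade and persist.

Threshold x = 109; K > 109, so yes, the predator persists.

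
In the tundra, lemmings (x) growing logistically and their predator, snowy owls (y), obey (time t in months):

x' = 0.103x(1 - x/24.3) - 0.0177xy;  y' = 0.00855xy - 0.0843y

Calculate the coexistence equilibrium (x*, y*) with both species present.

From dy/dt = 0 with y > 0: 0.00855x* = 0.0843, so x* = 9.86.
Substitute into dx/dt = 0: 0.103(1 - 9.86/24.3) = 0.0177y*.
The bracket is 0.594, giving y* = 0.0612/0.0177 = 3.46.

x* ≈ 9.86, y* ≈ 3.46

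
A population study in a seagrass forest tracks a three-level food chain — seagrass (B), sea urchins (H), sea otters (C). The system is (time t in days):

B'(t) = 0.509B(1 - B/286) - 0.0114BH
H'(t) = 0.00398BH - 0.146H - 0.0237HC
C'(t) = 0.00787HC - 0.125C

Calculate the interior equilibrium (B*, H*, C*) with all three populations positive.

B* ≈ 184, H* ≈ 15.9, C* ≈ 24.8

From dC/dt = 0: 0.00787H* = 0.125, so H* = 15.9.
From dB/dt = 0: 0.509(1 - B*/286) = 0.0114·15.9, giving B* = 286·(1 - 0.356) = 184.
From dH/dt = 0: 0.00398·184 - 0.146 = 0.0237C*, so C* = 0.587/0.0237 = 24.8.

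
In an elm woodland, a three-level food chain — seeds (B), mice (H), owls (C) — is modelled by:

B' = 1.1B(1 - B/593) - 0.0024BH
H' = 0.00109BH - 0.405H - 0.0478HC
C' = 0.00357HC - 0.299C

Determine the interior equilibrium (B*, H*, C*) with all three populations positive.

B* ≈ 485, H* ≈ 83.8, C* ≈ 2.58

From dC/dt = 0: 0.00357H* = 0.299, so H* = 83.8.
From dB/dt = 0: 1.1(1 - B*/593) = 0.0024·83.8, giving B* = 593·(1 - 0.183) = 485.
From dH/dt = 0: 0.00109·485 - 0.405 = 0.0478C*, so C* = 0.123/0.0478 = 2.58.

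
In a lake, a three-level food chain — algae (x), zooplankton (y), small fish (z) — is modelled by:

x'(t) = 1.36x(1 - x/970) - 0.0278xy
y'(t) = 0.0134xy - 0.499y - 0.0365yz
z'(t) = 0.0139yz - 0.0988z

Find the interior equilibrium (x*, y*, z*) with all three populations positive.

From dz/dt = 0: 0.0139y* = 0.0988, so y* = 7.11.
From dx/dt = 0: 1.36(1 - x*/970) = 0.0278·7.11, giving x* = 970·(1 - 0.145) = 829.
From dy/dt = 0: 0.0134·829 - 0.499 = 0.0365z*, so z* = 10.6/0.0365 = 291.

x* ≈ 829, y* ≈ 7.11, z* ≈ 291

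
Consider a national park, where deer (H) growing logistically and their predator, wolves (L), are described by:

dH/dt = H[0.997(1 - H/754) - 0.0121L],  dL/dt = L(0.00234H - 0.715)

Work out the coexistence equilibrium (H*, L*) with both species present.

From dL/dt = 0 with L > 0: 0.00234H* = 0.715, so H* = 306.
Substitute into dH/dt = 0: 0.997(1 - 306/754) = 0.0121L*.
The bracket is 0.595, giving L* = 0.593/0.0121 = 49.

H* ≈ 306, L* ≈ 49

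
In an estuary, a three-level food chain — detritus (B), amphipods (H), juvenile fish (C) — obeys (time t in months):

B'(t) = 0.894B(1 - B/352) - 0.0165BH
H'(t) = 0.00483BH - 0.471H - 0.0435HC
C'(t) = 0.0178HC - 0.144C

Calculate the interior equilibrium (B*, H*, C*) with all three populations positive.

From dC/dt = 0: 0.0178H* = 0.144, so H* = 8.09.
From dB/dt = 0: 0.894(1 - B*/352) = 0.0165·8.09, giving B* = 352·(1 - 0.149) = 299.
From dH/dt = 0: 0.00483·299 - 0.471 = 0.0435C*, so C* = 0.975/0.0435 = 22.4.

B* ≈ 299, H* ≈ 8.09, C* ≈ 22.4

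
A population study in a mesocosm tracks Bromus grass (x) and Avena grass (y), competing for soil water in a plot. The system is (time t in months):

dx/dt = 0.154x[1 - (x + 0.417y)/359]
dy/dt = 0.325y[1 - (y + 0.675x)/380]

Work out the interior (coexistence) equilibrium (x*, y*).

Setting both brackets to zero gives the nullclines x + 0.417y = 359 and 0.675x + y = 380.
Substituting y = 380 - 0.675x into the first: x(1 - 0.417·0.675) = 359 - 0.417·380.
So x* = 201/0.719 = 279, and then y* = 380 - 0.675·279 = 192.

x* ≈ 279, y* ≈ 192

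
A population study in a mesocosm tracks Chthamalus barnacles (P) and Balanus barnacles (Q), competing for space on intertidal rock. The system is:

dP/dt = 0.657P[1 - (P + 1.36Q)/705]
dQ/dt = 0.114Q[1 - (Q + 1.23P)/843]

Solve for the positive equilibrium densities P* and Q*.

P* ≈ 656, Q* ≈ 35.9

Setting both brackets to zero gives the nullclines P + 1.36Q = 705 and 1.23P + Q = 843.
Substituting Q = 843 - 1.23P into the first: P(1 - 1.36·1.23) = 705 - 1.36·843.
So P* = -441/-0.673 = 656, and then Q* = 843 - 1.23·656 = 35.9.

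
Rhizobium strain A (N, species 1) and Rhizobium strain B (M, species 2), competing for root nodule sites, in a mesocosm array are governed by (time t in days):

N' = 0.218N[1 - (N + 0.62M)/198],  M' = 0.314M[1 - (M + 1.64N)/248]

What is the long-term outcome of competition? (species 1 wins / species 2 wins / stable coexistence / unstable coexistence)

Compare the nullcline intercepts: K1/α12 = 198/0.62 = 319 > K2 = 248; K2/α21 = 248/1.64 = 151 < K1 = 198.
Since the inequalities point opposite ways, species 1 can invade but species 2 cannot.

species 1 excludes species 2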